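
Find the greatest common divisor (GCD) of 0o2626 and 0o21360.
Convert 0o2626 (octal) → 2×512 + 6×64 + 2×8 + 6 = 1430 (decimal)
Convert 0o21360 (octal) → 2×4096 + 1×512 + 3×64 + 6×8 = 8944 (decimal)
Compute gcd(1430, 8944) = 26
26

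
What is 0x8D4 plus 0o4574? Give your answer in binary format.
Convert 0x8D4 (hexadecimal) → 8×256 + 13×16 + 4 = 2260 (decimal)
Convert 0o4574 (octal) → 4×512 + 5×64 + 7×8 + 4 = 2428 (decimal)
Compute 2260 + 2428 = 4688
Convert 4688 (decimal) → 4688 = 4096 + 512 + 64 + 16 → 0b1001001010000 (binary)
0b1001001010000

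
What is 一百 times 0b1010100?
Convert 一百 (Chinese numeral) → 1×100 = 100 (decimal)
Convert 0b1010100 (binary) → 64 + 16 + 4 = 84 (decimal)
Compute 100 × 84 = 8400
8400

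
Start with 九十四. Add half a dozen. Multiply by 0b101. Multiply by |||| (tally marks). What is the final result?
Convert 九十四 (Chinese numeral) → 9×10 + 4 = 94 (decimal)
Start: 94
Convert half a dozen (colloquial) → 6 (decimal)
94 + 6 = 100
Convert 0b101 (binary) → 4 + 1 = 5 (decimal)
100 × 5 = 500
Convert |||| (tally marks) → 4 (decimal)
500 × 4 = 2000
2000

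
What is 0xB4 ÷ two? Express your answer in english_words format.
Convert 0xB4 (hexadecimal) → 11×16 + 4 = 180 (decimal)
Convert two (English words) → 2 (decimal)
Compute 180 ÷ 2 = 90
Convert 90 (decimal) → ninety (English words)
ninety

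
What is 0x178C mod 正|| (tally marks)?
Convert 0x178C (hexadecimal) → 1×4096 + 7×256 + 8×16 + 12 = 6028 (decimal)
Convert 正|| (tally marks) → 5 + 2 = 7 (decimal)
Compute 6028 mod 7 = 1
1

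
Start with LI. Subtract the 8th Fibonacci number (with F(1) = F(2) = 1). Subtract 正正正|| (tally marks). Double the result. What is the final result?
Convert LI (Roman numeral) → 50 + 1 = 51 (decimal)
Start: 51
Convert the 8th Fibonacci number (with F(1) = F(2) = 1) (Fibonacci index) → 1, 1, 2, 3, 5, 8, 13, 21 → 21 (decimal)
51 - 21 = 30
Convert 正正正|| (tally marks) → 5 + 5 + 5 + 2 = 17 (decimal)
30 - 17 = 13
13 × 2 = 26
26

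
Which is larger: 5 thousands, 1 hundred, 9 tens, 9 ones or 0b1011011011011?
Convert 5 thousands, 1 hundred, 9 tens, 9 ones (place-value notation) → 5×1000 + 1×100 + 9×10 + 9 = 5199 (decimal)
Convert 0b1011011011011 (binary) → 4096 + 1024 + 512 + 128 + 64 + 16 + 8 + 2 + 1 = 5851 (decimal)
Compare 5199 vs 5851: larger = 5851
5851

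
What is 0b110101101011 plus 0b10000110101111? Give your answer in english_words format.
Convert 0b110101101011 (binary) → 2048 + 1024 + 256 + 64 + 32 + 8 + 2 + 1 = 3435 (decimal)
Convert 0b10000110101111 (binary) → 8192 + 256 + 128 + 32 + 8 + 4 + 2 + 1 = 8623 (decimal)
Compute 3435 + 8623 = 12058
Convert 12058 (decimal) → 12058 = 12×1000 + 58 → twelve thousand fifty-eight (English words)
twelve thousand fifty-eight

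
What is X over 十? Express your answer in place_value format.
Convert X (Roman numeral) → 10 (decimal)
Convert 十 (Chinese numeral) → 1×10 = 10 (decimal)
Compute 10 ÷ 10 = 1
Convert 1 (decimal) → 1 one (place-value notation)
1 one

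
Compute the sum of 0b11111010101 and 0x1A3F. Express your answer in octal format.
Convert 0b11111010101 (binary) → 1024 + 512 + 256 + 128 + 64 + 16 + 4 + 1 = 2005 (decimal)
Convert 0x1A3F (hexadecimal) → 1×4096 + 10×256 + 3×16 + 15 = 6719 (decimal)
Compute 2005 + 6719 = 8724
Convert 8724 (decimal) → 8724 = 2×4096 + 1×512 + 2×8 + 4 → 0o21024 (octal)
0o21024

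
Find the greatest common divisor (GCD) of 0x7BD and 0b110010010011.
Convert 0x7BD (hexadecimal) → 7×256 + 11×16 + 13 = 1981 (decimal)
Convert 0b110010010011 (binary) → 2048 + 1024 + 128 + 16 + 2 + 1 = 3219 (decimal)
Compute gcd(1981, 3219) = 1
1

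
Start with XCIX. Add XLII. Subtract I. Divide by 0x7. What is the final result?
Convert XCIX (Roman numeral) → 90 + 9 = 99 (decimal)
Start: 99
Convert XLII (Roman numeral) → 40 + 1 + 1 = 42 (decimal)
99 + 42 = 141
Convert I (Roman numeral) → 1 (decimal)
141 - 1 = 140
Convert 0x7 (hexadecimal) → 7 (decimal)
140 ÷ 7 = 20
20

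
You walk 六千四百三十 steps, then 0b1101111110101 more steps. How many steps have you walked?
Convert 六千四百三十 (Chinese numeral) → 6×1000 + 4×100 + 3×10 = 6430 (decimal)
Convert 0b1101111110101 (binary) → 4096 + 2048 + 512 + 256 + 128 + 64 + 32 + 16 + 4 + 1 = 7157 (decimal)
Compute 6430 + 7157 = 13587
13587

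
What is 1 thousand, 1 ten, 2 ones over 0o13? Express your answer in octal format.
Convert 1 thousand, 1 ten, 2 ones (place-value notation) → 1×1000 + 1×10 + 2 = 1012 (decimal)
Convert 0o13 (octal) → 1×8 + 3 = 11 (decimal)
Compute 1012 ÷ 11 = 92
Convert 92 (decimal) → 92 = 1×64 + 3×8 + 4 → 0o134 (octal)
0o134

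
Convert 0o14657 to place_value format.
Convert 0o14657 (octal) → 1×4096 + 4×512 + 6×64 + 5×8 + 7 = 6575 (decimal)
Convert 6575 (decimal) → 6575 = 6×1000 + 5×100 + 7×10 + 5 → 6 thousands, 5 hundreds, 7 tens, 5 ones (place-value notation)
6 thousands, 5 hundreds, 7 tens, 5 ones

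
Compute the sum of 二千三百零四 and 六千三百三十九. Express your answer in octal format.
Convert 二千三百零四 (Chinese numeral) → 2×1000 + 3×100 + 4 = 2304 (decimal)
Convert 六千三百三十九 (Chinese numeral) → 6×1000 + 3×100 + 3×10 + 9 = 6339 (decimal)
Compute 2304 + 6339 = 8643
Convert 8643 (decimal) → 8643 = 2×4096 + 7×64 + 3 → 0o20703 (octal)
0o20703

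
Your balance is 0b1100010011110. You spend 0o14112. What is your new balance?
Convert 0b1100010011110 (binary) → 4096 + 2048 + 128 + 16 + 8 + 4 + 2 = 6302 (decimal)
Convert 0o14112 (octal) → 1×4096 + 4×512 + 1×64 + 1×8 + 2 = 6218 (decimal)
Compute 6302 - 6218 = 84
84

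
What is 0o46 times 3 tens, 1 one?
Convert 0o46 (octal) → 4×8 + 6 = 38 (decimal)
Convert 3 tens, 1 one (place-value notation) → 3×10 + 1 = 31 (decimal)
Compute 38 × 31 = 1178
1178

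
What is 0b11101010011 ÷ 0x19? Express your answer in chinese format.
Convert 0b11101010011 (binary) → 1024 + 512 + 256 + 64 + 16 + 2 + 1 = 1875 (decimal)
Convert 0x19 (hexadecimal) → 1×16 + 9 = 25 (decimal)
Compute 1875 ÷ 25 = 75
Convert 75 (decimal) → 75 = 7×10 + 5 → 七十五 (Chinese numeral)
七十五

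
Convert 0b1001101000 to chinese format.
Convert 0b1001101000 (binary) → 512 + 64 + 32 + 8 = 616 (decimal)
Convert 616 (decimal) → 616 = 6×100 + 1×10 + 6 → 六百一十六 (Chinese numeral)
六百一十六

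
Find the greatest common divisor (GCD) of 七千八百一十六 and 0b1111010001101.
Convert 七千八百一十六 (Chinese numeral) → 7×1000 + 8×100 + 1×10 + 6 = 7816 (decimal)
Convert 0b1111010001101 (binary) → 4096 + 2048 + 1024 + 512 + 128 + 8 + 4 + 1 = 7821 (decimal)
Compute gcd(7816, 7821) = 1
1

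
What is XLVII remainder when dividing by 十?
Convert XLVII (Roman numeral) → 40 + 5 + 1 + 1 = 47 (decimal)
Convert 十 (Chinese numeral) → 1×10 = 10 (decimal)
Compute 47 mod 10 = 7
7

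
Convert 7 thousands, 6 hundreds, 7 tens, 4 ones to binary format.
Convert 7 thousands, 6 hundreds, 7 tens, 4 ones (place-value notation) → 7×1000 + 6×100 + 7×10 + 4 = 7674 (decimal)
Convert 7674 (decimal) → 7674 = 4096 + 2048 + 1024 + 256 + 128 + 64 + 32 + 16 + 8 + 2 → 0b1110111111010 (binary)
0b1110111111010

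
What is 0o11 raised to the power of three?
Convert 0o11 (octal) → 1×8 + 1 = 9 (decimal)
Convert three (English words) → 3 (decimal)
Compute 9 ^ 3 = 729
729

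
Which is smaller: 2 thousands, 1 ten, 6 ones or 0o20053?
Convert 2 thousands, 1 ten, 6 ones (place-value notation) → 2×1000 + 1×10 + 6 = 2016 (decimal)
Convert 0o20053 (octal) → 2×4096 + 5×8 + 3 = 8235 (decimal)
Compare 2016 vs 8235: smaller = 2016
2016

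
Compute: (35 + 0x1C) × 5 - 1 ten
Convert 0x1C (hexadecimal) → 1×16 + 12 = 28 (decimal)
Convert 1 ten (place-value notation) → 1×10 = 10 (decimal)
Expression in decimal: (35 + 28) × 5 - 10
Parentheses first: 35 + 28 = 63
Multiply: 63 × 5 = 315
Subtract: 315 - 10 = 305
305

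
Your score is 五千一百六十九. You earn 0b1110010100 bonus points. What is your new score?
Convert 五千一百六十九 (Chinese numeral) → 5×1000 + 1×100 + 6×10 + 9 = 5169 (decimal)
Convert 0b1110010100 (binary) → 512 + 256 + 128 + 16 + 4 = 916 (decimal)
Compute 5169 + 916 = 6085
6085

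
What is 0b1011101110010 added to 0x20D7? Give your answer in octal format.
Convert 0b1011101110010 (binary) → 4096 + 1024 + 512 + 256 + 64 + 32 + 16 + 2 = 6002 (decimal)
Convert 0x20D7 (hexadecimal) → 2×4096 + 13×16 + 7 = 8407 (decimal)
Compute 6002 + 8407 = 14409
Convert 14409 (decimal) → 14409 = 3×4096 + 4×512 + 1×64 + 1×8 + 1 → 0o34111 (octal)
0o34111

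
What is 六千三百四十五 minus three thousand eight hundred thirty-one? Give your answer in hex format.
Convert 六千三百四十五 (Chinese numeral) → 6×1000 + 3×100 + 4×10 + 5 = 6345 (decimal)
Convert three thousand eight hundred thirty-one (English words) → 3×1000 + 8×100 + 31 = 3831 (decimal)
Compute 6345 - 3831 = 2514
Convert 2514 (decimal) → 2514 = 9×256 + 13×16 + 2 → 0x9D2 (hexadecimal)
0x9D2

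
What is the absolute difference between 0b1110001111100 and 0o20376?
Convert 0b1110001111100 (binary) → 4096 + 2048 + 1024 + 64 + 32 + 16 + 8 + 4 = 7292 (decimal)
Convert 0o20376 (octal) → 2×4096 + 3×64 + 7×8 + 6 = 8446 (decimal)
Compute |7292 - 8446| = 1154
1154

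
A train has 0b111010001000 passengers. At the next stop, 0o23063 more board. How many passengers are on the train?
Convert 0b111010001000 (binary) → 2048 + 1024 + 512 + 128 + 8 = 3720 (decimal)
Convert 0o23063 (octal) → 2×4096 + 3×512 + 6×8 + 3 = 9779 (decimal)
Compute 3720 + 9779 = 13499
13499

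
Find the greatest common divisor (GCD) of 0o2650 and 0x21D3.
Convert 0o2650 (octal) → 2×512 + 6×64 + 5×8 = 1448 (decimal)
Convert 0x21D3 (hexadecimal) → 2×4096 + 1×256 + 13×16 + 3 = 8659 (decimal)
Compute gcd(1448, 8659) = 1
1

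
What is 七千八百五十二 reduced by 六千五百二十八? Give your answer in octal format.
Convert 七千八百五十二 (Chinese numeral) → 7×1000 + 8×100 + 5×10 + 2 = 7852 (decimal)
Convert 六千五百二十八 (Chinese numeral) → 6×1000 + 5×100 + 2×10 + 8 = 6528 (decimal)
Compute 7852 - 6528 = 1324
Convert 1324 (decimal) → 1324 = 2×512 + 4×64 + 5×8 + 4 → 0o2454 (octal)
0o2454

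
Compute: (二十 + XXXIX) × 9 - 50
Convert 二十 (Chinese numeral) → 2×10 = 20 (decimal)
Convert XXXIX (Roman numeral) → 10 + 10 + 10 + 9 = 39 (decimal)
Expression in decimal: (20 + 39) × 9 - 50
Parentheses first: 20 + 39 = 59
Multiply: 59 × 9 = 531
Subtract: 531 - 50 = 481
481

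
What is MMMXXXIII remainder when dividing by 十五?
Convert MMMXXXIII (Roman numeral) → 1000 + 1000 + 1000 + 10 + 10 + 10 + 1 + 1 + 1 = 3033 (decimal)
Convert 十五 (Chinese numeral) → 1×10 + 5 = 15 (decimal)
Compute 3033 mod 15 = 3
3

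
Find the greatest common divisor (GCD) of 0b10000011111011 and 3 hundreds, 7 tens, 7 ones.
Convert 0b10000011111011 (binary) → 8192 + 128 + 64 + 32 + 16 + 8 + 2 + 1 = 8443 (decimal)
Convert 3 hundreds, 7 tens, 7 ones (place-value notation) → 3×100 + 7×10 + 7 = 377 (decimal)
Compute gcd(8443, 377) = 1
1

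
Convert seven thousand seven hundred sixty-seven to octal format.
Convert seven thousand seven hundred sixty-seven (English words) → 7×1000 + 7×100 + 67 = 7767 (decimal)
Convert 7767 (decimal) → 7767 = 1×4096 + 7×512 + 1×64 + 2×8 + 7 → 0o17127 (octal)
0o17127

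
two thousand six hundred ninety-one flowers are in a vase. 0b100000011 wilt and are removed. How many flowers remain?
Convert two thousand six hundred ninety-one (English words) → 2×1000 + 6×100 + 91 = 2691 (decimal)
Convert 0b100000011 (binary) → 256 + 2 + 1 = 259 (decimal)
Compute 2691 - 259 = 2432
2432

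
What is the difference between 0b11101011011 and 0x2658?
Convert 0b11101011011 (binary) → 1024 + 512 + 256 + 64 + 16 + 8 + 2 + 1 = 1883 (decimal)
Convert 0x2658 (hexadecimal) → 2×4096 + 6×256 + 5×16 + 8 = 9816 (decimal)
Difference: |1883 - 9816| = 7933
7933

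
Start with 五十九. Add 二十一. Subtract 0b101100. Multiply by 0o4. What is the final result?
Convert 五十九 (Chinese numeral) → 5×10 + 9 = 59 (decimal)
Start: 59
Convert 二十一 (Chinese numeral) → 2×10 + 1 = 21 (decimal)
59 + 21 = 80
Convert 0b101100 (binary) → 32 + 8 + 4 = 44 (decimal)
80 - 44 = 36
Convert 0o4 (octal) → 4 (decimal)
36 × 4 = 144
144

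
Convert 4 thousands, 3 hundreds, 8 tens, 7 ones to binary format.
Convert 4 thousands, 3 hundreds, 8 tens, 7 ones (place-value notation) → 4×1000 + 3×100 + 8×10 + 7 = 4387 (decimal)
Convert 4387 (decimal) → 4387 = 4096 + 256 + 32 + 2 + 1 → 0b1000100100011 (binary)
0b1000100100011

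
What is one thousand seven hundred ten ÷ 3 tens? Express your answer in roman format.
Convert one thousand seven hundred ten (English words) → 1×1000 + 7×100 + 10 = 1710 (decimal)
Convert 3 tens (place-value notation) → 3×10 = 30 (decimal)
Compute 1710 ÷ 30 = 57
Convert 57 (decimal) → 57 = 50 + 5 + 1 + 1 → LVII (Roman numeral)
LVII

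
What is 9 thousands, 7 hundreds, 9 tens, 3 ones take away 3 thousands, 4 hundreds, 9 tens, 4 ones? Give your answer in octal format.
Convert 9 thousands, 7 hundreds, 9 tens, 3 ones (place-value notation) → 9×1000 + 7×100 + 9×10 + 3 = 9793 (decimal)
Convert 3 thousands, 4 hundreds, 9 tens, 4 ones (place-value notation) → 3×1000 + 4×100 + 9×10 + 4 = 3494 (decimal)
Compute 9793 - 3494 = 6299
Convert 6299 (decimal) → 6299 = 1×4096 + 4×512 + 2×64 + 3×8 + 3 → 0o14233 (octal)
0o14233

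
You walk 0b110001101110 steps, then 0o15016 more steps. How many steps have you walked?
Convert 0b110001101110 (binary) → 2048 + 1024 + 64 + 32 + 8 + 4 + 2 = 3182 (decimal)
Convert 0o15016 (octal) → 1×4096 + 5×512 + 1×8 + 6 = 6670 (decimal)
Compute 3182 + 6670 = 9852
9852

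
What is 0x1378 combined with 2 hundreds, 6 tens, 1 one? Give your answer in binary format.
Convert 0x1378 (hexadecimal) → 1×4096 + 3×256 + 7×16 + 8 = 4984 (decimal)
Convert 2 hundreds, 6 tens, 1 one (place-value notation) → 2×100 + 6×10 + 1 = 261 (decimal)
Compute 4984 + 261 = 5245
Convert 5245 (decimal) → 5245 = 4096 + 1024 + 64 + 32 + 16 + 8 + 4 + 1 → 0b1010001111101 (binary)
0b1010001111101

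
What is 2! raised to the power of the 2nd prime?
Convert 2! (factorial) → 2 (decimal)
Convert the 2nd prime (prime index) → 3 (decimal)
Compute 2 ^ 3 = 8
8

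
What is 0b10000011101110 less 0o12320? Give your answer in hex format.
Convert 0b10000011101110 (binary) → 8192 + 128 + 64 + 32 + 8 + 4 + 2 = 8430 (decimal)
Convert 0o12320 (octal) → 1×4096 + 2×512 + 3×64 + 2×8 = 5328 (decimal)
Compute 8430 - 5328 = 3102
Convert 3102 (decimal) → 3102 = 12×256 + 1×16 + 14 → 0xC1E (hexadecimal)
0xC1E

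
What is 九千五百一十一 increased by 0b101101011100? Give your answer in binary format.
Convert 九千五百一十一 (Chinese numeral) → 9×1000 + 5×100 + 1×10 + 1 = 9511 (decimal)
Convert 0b101101011100 (binary) → 2048 + 512 + 256 + 64 + 16 + 8 + 4 = 2908 (decimal)
Compute 9511 + 2908 = 12419
Convert 12419 (decimal) → 12419 = 8192 + 4096 + 128 + 2 + 1 → 0b11000010000011 (binary)
0b11000010000011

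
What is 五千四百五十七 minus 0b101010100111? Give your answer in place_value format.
Convert 五千四百五十七 (Chinese numeral) → 5×1000 + 4×100 + 5×10 + 7 = 5457 (decimal)
Convert 0b101010100111 (binary) → 2048 + 512 + 128 + 32 + 4 + 2 + 1 = 2727 (decimal)
Compute 5457 - 2727 = 2730
Convert 2730 (decimal) → 2730 = 2×1000 + 7×100 + 3×10 → 2 thousands, 7 hundreds, 3 tens (place-value notation)
2 thousands, 7 hundreds, 3 tens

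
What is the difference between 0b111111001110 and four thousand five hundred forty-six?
Convert 0b111111001110 (binary) → 2048 + 1024 + 512 + 256 + 128 + 64 + 8 + 4 + 2 = 4046 (decimal)
Convert four thousand five hundred forty-six (English words) → 4×1000 + 5×100 + 46 = 4546 (decimal)
Difference: |4046 - 4546| = 500
500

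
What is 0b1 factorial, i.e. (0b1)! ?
Convert 0b1 (binary) → 1 (decimal)
Compute 1! = 1
1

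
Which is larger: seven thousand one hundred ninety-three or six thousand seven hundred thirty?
Convert seven thousand one hundred ninety-three (English words) → 7×1000 + 1×100 + 93 = 7193 (decimal)
Convert six thousand seven hundred thirty (English words) → 6×1000 + 7×100 + 30 = 6730 (decimal)
Compare 7193 vs 6730: larger = 7193
7193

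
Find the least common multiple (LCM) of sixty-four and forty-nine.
Convert sixty-four (English words) → 64 (decimal)
Convert forty-nine (English words) → 49 (decimal)
Compute lcm(64, 49) = 3136
3136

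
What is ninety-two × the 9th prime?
Convert ninety-two (English words) → 92 (decimal)
Convert the 9th prime (prime index) → 23 (decimal)
Compute 92 × 23 = 2116
2116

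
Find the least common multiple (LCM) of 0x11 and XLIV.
Convert 0x11 (hexadecimal) → 1×16 + 1 = 17 (decimal)
Convert XLIV (Roman numeral) → 40 + 4 = 44 (decimal)
Compute lcm(17, 44) = 748
748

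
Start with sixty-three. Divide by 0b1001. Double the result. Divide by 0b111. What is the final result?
Convert sixty-three (English words) → 63 (decimal)
Start: 63
Convert 0b1001 (binary) → 8 + 1 = 9 (decimal)
63 ÷ 9 = 7
7 × 2 = 14
Convert 0b111 (binary) → 4 + 2 + 1 = 7 (decimal)
14 ÷ 7 = 2
2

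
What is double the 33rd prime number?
The 33rd prime number = 137
Compute 137 × 2 = 274
274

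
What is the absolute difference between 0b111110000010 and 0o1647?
Convert 0b111110000010 (binary) → 2048 + 1024 + 512 + 256 + 128 + 2 = 3970 (decimal)
Convert 0o1647 (octal) → 1×512 + 6×64 + 4×8 + 7 = 935 (decimal)
Compute |3970 - 935| = 3035
3035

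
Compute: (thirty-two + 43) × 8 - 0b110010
Convert thirty-two (English words) → 32 (decimal)
Convert 0b110010 (binary) → 32 + 16 + 2 = 50 (decimal)
Expression in decimal: (32 + 43) × 8 - 50
Parentheses first: 32 + 43 = 75
Multiply: 75 × 8 = 600
Subtract: 600 - 50 = 550
550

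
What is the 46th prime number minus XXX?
The 46th prime number = 199
Convert XXX (Roman numeral) → 10 + 10 + 10 = 30 (decimal)
Compute 199 - 30 = 169
169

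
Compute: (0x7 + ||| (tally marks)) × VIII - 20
Convert 0x7 (hexadecimal) → 7 (decimal)
Convert ||| (tally marks) → 3 (decimal)
Convert VIII (Roman numeral) → 5 + 1 + 1 + 1 = 8 (decimal)
Expression in decimal: (7 + 3) × 8 - 20
Parentheses first: 7 + 3 = 10
Multiply: 10 × 8 = 80
Subtract: 80 - 20 = 60
60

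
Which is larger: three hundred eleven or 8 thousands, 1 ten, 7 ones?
Convert three hundred eleven (English words) → 3×100 + 11 = 311 (decimal)
Convert 8 thousands, 1 ten, 7 ones (place-value notation) → 8×1000 + 1×10 + 7 = 8017 (decimal)
Compare 311 vs 8017: larger = 8017
8017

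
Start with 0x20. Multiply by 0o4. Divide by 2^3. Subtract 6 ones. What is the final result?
Convert 0x20 (hexadecimal) → 2×16 = 32 (decimal)
Start: 32
Convert 0o4 (octal) → 4 (decimal)
32 × 4 = 128
Convert 2^3 (power) → 8 (decimal)
128 ÷ 8 = 16
Convert 6 ones (place-value notation) → 6 (decimal)
16 - 6 = 10
10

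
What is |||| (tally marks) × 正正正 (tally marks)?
Convert |||| (tally marks) → 4 (decimal)
Convert 正正正 (tally marks) → 5 + 5 + 5 = 15 (decimal)
Compute 4 × 15 = 60
60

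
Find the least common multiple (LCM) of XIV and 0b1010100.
Convert XIV (Roman numeral) → 10 + 4 = 14 (decimal)
Convert 0b1010100 (binary) → 64 + 16 + 4 = 84 (decimal)
Compute lcm(14, 84) = 84
84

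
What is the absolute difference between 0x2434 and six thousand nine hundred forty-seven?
Convert 0x2434 (hexadecimal) → 2×4096 + 4×256 + 3×16 + 4 = 9268 (decimal)
Convert six thousand nine hundred forty-seven (English words) → 6×1000 + 9×100 + 47 = 6947 (decimal)
Compute |9268 - 6947| = 2321
2321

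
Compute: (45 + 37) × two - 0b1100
Convert two (English words) → 2 (decimal)
Convert 0b1100 (binary) → 8 + 4 = 12 (decimal)
Expression in decimal: (45 + 37) × 2 - 12
Parentheses first: 45 + 37 = 82
Multiply: 82 × 2 = 164
Subtract: 164 - 12 = 152
152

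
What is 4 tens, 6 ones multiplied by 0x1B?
Convert 4 tens, 6 ones (place-value notation) → 4×10 + 6 = 46 (decimal)
Convert 0x1B (hexadecimal) → 1×16 + 11 = 27 (decimal)
Compute 46 × 27 = 1242
1242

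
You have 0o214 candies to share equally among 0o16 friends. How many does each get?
Convert 0o214 (octal) → 2×64 + 1×8 + 4 = 140 (decimal)
Convert 0o16 (octal) → 1×8 + 6 = 14 (decimal)
Compute 140 ÷ 14 = 10
10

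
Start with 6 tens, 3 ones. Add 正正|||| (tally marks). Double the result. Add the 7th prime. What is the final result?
Convert 6 tens, 3 ones (place-value notation) → 6×10 + 3 = 63 (decimal)
Start: 63
Convert 正正|||| (tally marks) → 5 + 5 + 4 = 14 (decimal)
63 + 14 = 77
77 × 2 = 154
Convert the 7th prime (prime index) → 17 (decimal)
154 + 17 = 171
171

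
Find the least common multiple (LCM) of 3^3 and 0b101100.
Convert 3^3 (power) → 27 (decimal)
Convert 0b101100 (binary) → 32 + 8 + 4 = 44 (decimal)
Compute lcm(27, 44) = 1188
1188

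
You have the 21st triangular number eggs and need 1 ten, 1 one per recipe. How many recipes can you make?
Convert the 21st triangular number (triangular index) → 21×22/2 = 231 (decimal)
Convert 1 ten, 1 one (place-value notation) → 1×10 + 1 = 11 (decimal)
Compute 231 ÷ 11 = 21
21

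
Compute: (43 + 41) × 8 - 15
Parentheses first: 43 + 41 = 84
Multiply: 84 × 8 = 672
Subtract: 672 - 15 = 657
657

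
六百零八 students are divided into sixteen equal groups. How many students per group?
Convert 六百零八 (Chinese numeral) → 6×100 + 8 = 608 (decimal)
Convert sixteen (English words) → 16 (decimal)
Compute 608 ÷ 16 = 38
38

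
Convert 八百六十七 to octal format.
Convert 八百六十七 (Chinese numeral) → 8×100 + 6×10 + 7 = 867 (decimal)
Convert 867 (decimal) → 867 = 1×512 + 5×64 + 4×8 + 3 → 0o1543 (octal)
0o1543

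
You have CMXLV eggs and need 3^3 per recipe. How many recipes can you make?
Convert CMXLV (Roman numeral) → 900 + 40 + 5 = 945 (decimal)
Convert 3^3 (power) → 27 (decimal)
Compute 945 ÷ 27 = 35
35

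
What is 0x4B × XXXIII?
Convert 0x4B (hexadecimal) → 4×16 + 11 = 75 (decimal)
Convert XXXIII (Roman numeral) → 10 + 10 + 10 + 1 + 1 + 1 = 33 (decimal)
Compute 75 × 33 = 2475
2475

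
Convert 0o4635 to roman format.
Convert 0o4635 (octal) → 4×512 + 6×64 + 3×8 + 5 = 2461 (decimal)
Convert 2461 (decimal) → 2461 = 1000 + 1000 + 400 + 50 + 10 + 1 → MMCDLXI (Roman numeral)
MMCDLXI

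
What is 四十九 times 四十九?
Convert 四十九 (Chinese numeral) → 4×10 + 9 = 49 (decimal)
Convert 四十九 (Chinese numeral) → 4×10 + 9 = 49 (decimal)
Compute 49 × 49 = 2401
2401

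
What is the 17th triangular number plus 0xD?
The 17th triangular number = 17×18/2 = 153
Convert 0xD (hexadecimal) → 13 (decimal)
Compute 153 + 13 = 166
166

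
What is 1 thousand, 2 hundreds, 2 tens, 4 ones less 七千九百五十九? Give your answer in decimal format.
Convert 1 thousand, 2 hundreds, 2 tens, 4 ones (place-value notation) → 1×1000 + 2×100 + 2×10 + 4 = 1224 (decimal)
Convert 七千九百五十九 (Chinese numeral) → 7×1000 + 9×100 + 5×10 + 9 = 7959 (decimal)
Compute 1224 - 7959 = -6735
-6735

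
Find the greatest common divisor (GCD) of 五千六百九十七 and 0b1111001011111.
Convert 五千六百九十七 (Chinese numeral) → 5×1000 + 6×100 + 9×10 + 7 = 5697 (decimal)
Convert 0b1111001011111 (binary) → 4096 + 2048 + 1024 + 512 + 64 + 16 + 8 + 4 + 2 + 1 = 7775 (decimal)
Compute gcd(5697, 7775) = 1
1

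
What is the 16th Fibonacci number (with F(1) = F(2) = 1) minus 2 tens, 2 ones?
The 16th Fibonacci number (with F(1) = F(2) = 1) = 987
Convert 2 tens, 2 ones (place-value notation) → 2×10 + 2 = 22 (decimal)
Compute 987 - 22 = 965
965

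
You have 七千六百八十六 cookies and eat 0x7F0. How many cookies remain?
Convert 七千六百八十六 (Chinese numeral) → 7×1000 + 6×100 + 8×10 + 6 = 7686 (decimal)
Convert 0x7F0 (hexadecimal) → 7×256 + 15×16 = 2032 (decimal)
Compute 7686 - 2032 = 5654
5654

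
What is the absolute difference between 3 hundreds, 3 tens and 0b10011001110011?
Convert 3 hundreds, 3 tens (place-value notation) → 3×100 + 3×10 = 330 (decimal)
Convert 0b10011001110011 (binary) → 8192 + 1024 + 512 + 64 + 32 + 16 + 2 + 1 = 9843 (decimal)
Compute |330 - 9843| = 9513
9513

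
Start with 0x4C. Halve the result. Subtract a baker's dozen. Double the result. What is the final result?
Convert 0x4C (hexadecimal) → 4×16 + 12 = 76 (decimal)
Start: 76
76 ÷ 2 = 38
Convert a baker's dozen (colloquial) → 13 (decimal)
38 - 13 = 25
25 × 2 = 50
50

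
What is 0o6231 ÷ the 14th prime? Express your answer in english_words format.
Convert 0o6231 (octal) → 6×512 + 2×64 + 3×8 + 1 = 3225 (decimal)
Convert the 14th prime (prime index) → 43 (decimal)
Compute 3225 ÷ 43 = 75
Convert 75 (decimal) → seventy-five (English words)
seventy-five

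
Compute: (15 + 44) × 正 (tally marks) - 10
Convert 正 (tally marks) → 5 (decimal)
Expression in decimal: (15 + 44) × 5 - 10
Parentheses first: 15 + 44 = 59
Multiply: 59 × 5 = 295
Subtract: 295 - 10 = 285
285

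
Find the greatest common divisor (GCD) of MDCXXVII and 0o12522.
Convert MDCXXVII (Roman numeral) → 1000 + 500 + 100 + 10 + 10 + 5 + 1 + 1 = 1627 (decimal)
Convert 0o12522 (octal) → 1×4096 + 2×512 + 5×64 + 2×8 + 2 = 5458 (decimal)
Compute gcd(1627, 5458) = 1
1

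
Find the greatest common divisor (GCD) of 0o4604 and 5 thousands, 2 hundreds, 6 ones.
Convert 0o4604 (octal) → 4×512 + 6×64 + 4 = 2436 (decimal)
Convert 5 thousands, 2 hundreds, 6 ones (place-value notation) → 5×1000 + 2×100 + 6 = 5206 (decimal)
Compute gcd(2436, 5206) = 2
2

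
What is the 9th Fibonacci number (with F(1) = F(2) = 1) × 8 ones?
Convert the 9th Fibonacci number (with F(1) = F(2) = 1) (Fibonacci index) → 1, 1, 2, 3, 5, 8, 13, 21, 34 → 34 (decimal)
Convert 8 ones (place-value notation) → 8 (decimal)
Compute 34 × 8 = 272
272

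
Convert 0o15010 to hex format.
Convert 0o15010 (octal) → 1×4096 + 5×512 + 1×8 = 6664 (decimal)
Convert 6664 (decimal) → 6664 = 1×4096 + 10×256 + 8 → 0x1A08 (hexadecimal)
0x1A08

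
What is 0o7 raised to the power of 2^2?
Convert 0o7 (octal) → 7 (decimal)
Convert 2^2 (power) → 4 (decimal)
Compute 7 ^ 4 = 2401
2401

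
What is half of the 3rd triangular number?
The 3rd triangular number = 3×4/2 = 6
Compute 6 ÷ 2 = 3
3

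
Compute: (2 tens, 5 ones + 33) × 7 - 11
Convert 2 tens, 5 ones (place-value notation) → 2×10 + 5 = 25 (decimal)
Expression in decimal: (25 + 33) × 7 - 11
Parentheses first: 25 + 33 = 58
Multiply: 58 × 7 = 406
Subtract: 406 - 11 = 395
395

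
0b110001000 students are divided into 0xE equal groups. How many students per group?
Convert 0b110001000 (binary) → 256 + 128 + 8 = 392 (decimal)
Convert 0xE (hexadecimal) → 14 (decimal)
Compute 392 ÷ 14 = 28
28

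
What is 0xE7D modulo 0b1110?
Convert 0xE7D (hexadecimal) → 14×256 + 7×16 + 13 = 3709 (decimal)
Convert 0b1110 (binary) → 8 + 4 + 2 = 14 (decimal)
Compute 3709 mod 14 = 13
13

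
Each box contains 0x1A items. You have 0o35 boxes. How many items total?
Convert 0x1A (hexadecimal) → 1×16 + 10 = 26 (decimal)
Convert 0o35 (octal) → 3×8 + 5 = 29 (decimal)
Compute 26 × 29 = 754
754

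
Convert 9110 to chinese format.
Convert 9110 (decimal) → 9110 = 9×1000 + 1×100 + 1×10 → 九千一百一十 (Chinese numeral)
九千一百一十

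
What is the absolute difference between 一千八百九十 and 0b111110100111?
Convert 一千八百九十 (Chinese numeral) → 1×1000 + 8×100 + 9×10 = 1890 (decimal)
Convert 0b111110100111 (binary) → 2048 + 1024 + 512 + 256 + 128 + 32 + 4 + 2 + 1 = 4007 (decimal)
Compute |1890 - 4007| = 2117
2117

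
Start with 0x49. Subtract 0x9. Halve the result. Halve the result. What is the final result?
Convert 0x49 (hexadecimal) → 4×16 + 9 = 73 (decimal)
Start: 73
Convert 0x9 (hexadecimal) → 9 (decimal)
73 - 9 = 64
64 ÷ 2 = 32
32 ÷ 2 = 16
16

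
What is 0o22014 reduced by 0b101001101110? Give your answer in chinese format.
Convert 0o22014 (octal) → 2×4096 + 2×512 + 1×8 + 4 = 9228 (decimal)
Convert 0b101001101110 (binary) → 2048 + 512 + 64 + 32 + 8 + 4 + 2 = 2670 (decimal)
Compute 9228 - 2670 = 6558
Convert 6558 (decimal) → 6558 = 6×1000 + 5×100 + 5×10 + 8 → 六千五百五十八 (Chinese numeral)
六千五百五十八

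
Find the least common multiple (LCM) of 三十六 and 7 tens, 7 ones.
Convert 三十六 (Chinese numeral) → 3×10 + 6 = 36 (decimal)
Convert 7 tens, 7 ones (place-value notation) → 7×10 + 7 = 77 (decimal)
Compute lcm(36, 77) = 2772
2772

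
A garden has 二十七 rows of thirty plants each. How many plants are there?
Convert thirty (English words) → 30 (decimal)
Convert 二十七 (Chinese numeral) → 2×10 + 7 = 27 (decimal)
Compute 30 × 27 = 810
810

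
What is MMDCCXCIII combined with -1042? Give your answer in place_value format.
Convert MMDCCXCIII (Roman numeral) → 1000 + 1000 + 500 + 100 + 100 + 90 + 1 + 1 + 1 = 2793 (decimal)
Compute 2793 + -1042 = 1751
Convert 1751 (decimal) → 1751 = 1×1000 + 7×100 + 5×10 + 1 → 1 thousand, 7 hundreds, 5 tens, 1 one (place-value notation)
1 thousand, 7 hundreds, 5 tens, 1 one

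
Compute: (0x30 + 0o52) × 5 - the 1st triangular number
Convert 0x30 (hexadecimal) → 3×16 = 48 (decimal)
Convert 0o52 (octal) → 5×8 + 2 = 42 (decimal)
Convert the 1st triangular number (triangular index) → 1×2/2 = 1 (decimal)
Expression in decimal: (48 + 42) × 5 - 1
Parentheses first: 48 + 42 = 90
Multiply: 90 × 5 = 450
Subtract: 450 - 1 = 449
449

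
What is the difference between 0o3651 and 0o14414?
Convert 0o3651 (octal) → 3×512 + 6×64 + 5×8 + 1 = 1961 (decimal)
Convert 0o14414 (octal) → 1×4096 + 4×512 + 4×64 + 1×8 + 4 = 6412 (decimal)
Difference: |1961 - 6412| = 4451
4451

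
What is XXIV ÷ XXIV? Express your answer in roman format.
Convert XXIV (Roman numeral) → 10 + 10 + 4 = 24 (decimal)
Convert XXIV (Roman numeral) → 10 + 10 + 4 = 24 (decimal)
Compute 24 ÷ 24 = 1
Convert 1 (decimal) → I (Roman numeral)
I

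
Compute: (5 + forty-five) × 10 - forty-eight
Convert forty-five (English words) → 45 (decimal)
Convert forty-eight (English words) → 48 (decimal)
Expression in decimal: (5 + 45) × 10 - 48
Parentheses first: 5 + 45 = 50
Multiply: 50 × 10 = 500
Subtract: 500 - 48 = 452
452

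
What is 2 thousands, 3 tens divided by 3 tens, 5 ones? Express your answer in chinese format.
Convert 2 thousands, 3 tens (place-value notation) → 2×1000 + 3×10 = 2030 (decimal)
Convert 3 tens, 5 ones (place-value notation) → 3×10 + 5 = 35 (decimal)
Compute 2030 ÷ 35 = 58
Convert 58 (decimal) → 58 = 5×10 + 8 → 五十八 (Chinese numeral)
五十八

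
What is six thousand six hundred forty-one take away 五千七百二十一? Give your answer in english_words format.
Convert six thousand six hundred forty-one (English words) → 6×1000 + 6×100 + 41 = 6641 (decimal)
Convert 五千七百二十一 (Chinese numeral) → 5×1000 + 7×100 + 2×10 + 1 = 5721 (decimal)
Compute 6641 - 5721 = 920
Convert 920 (decimal) → 920 = 9×100 + 20 → nine hundred twenty (English words)
nine hundred twenty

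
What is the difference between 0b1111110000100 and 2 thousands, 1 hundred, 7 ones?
Convert 0b1111110000100 (binary) → 4096 + 2048 + 1024 + 512 + 256 + 128 + 4 = 8068 (decimal)
Convert 2 thousands, 1 hundred, 7 ones (place-value notation) → 2×1000 + 1×100 + 7 = 2107 (decimal)
Difference: |8068 - 2107| = 5961
5961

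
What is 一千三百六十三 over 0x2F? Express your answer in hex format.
Convert 一千三百六十三 (Chinese numeral) → 1×1000 + 3×100 + 6×10 + 3 = 1363 (decimal)
Convert 0x2F (hexadecimal) → 2×16 + 15 = 47 (decimal)
Compute 1363 ÷ 47 = 29
Convert 29 (decimal) → 29 = 1×16 + 13 → 0x1D (hexadecimal)
0x1D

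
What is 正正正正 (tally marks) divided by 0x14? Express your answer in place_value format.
Convert 正正正正 (tally marks) → 5 + 5 + 5 + 5 = 20 (decimal)
Convert 0x14 (hexadecimal) → 1×16 + 4 = 20 (decimal)
Compute 20 ÷ 20 = 1
Convert 1 (decimal) → 1 one (place-value notation)
1 one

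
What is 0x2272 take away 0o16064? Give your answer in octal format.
Convert 0x2272 (hexadecimal) → 2×4096 + 2×256 + 7×16 + 2 = 8818 (decimal)
Convert 0o16064 (octal) → 1×4096 + 6×512 + 6×8 + 4 = 7220 (decimal)
Compute 8818 - 7220 = 1598
Convert 1598 (decimal) → 1598 = 3×512 + 7×8 + 6 → 0o3076 (octal)
0o3076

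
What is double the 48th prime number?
The 48th prime number = 223
Compute 223 × 2 = 446
446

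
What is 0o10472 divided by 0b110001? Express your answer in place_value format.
Convert 0o10472 (octal) → 1×4096 + 4×64 + 7×8 + 2 = 4410 (decimal)
Convert 0b110001 (binary) → 32 + 16 + 1 = 49 (decimal)
Compute 4410 ÷ 49 = 90
Convert 90 (decimal) → 90 = 9×10 → 9 tens (place-value notation)
9 tens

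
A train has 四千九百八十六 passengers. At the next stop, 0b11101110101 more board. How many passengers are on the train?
Convert 四千九百八十六 (Chinese numeral) → 4×1000 + 9×100 + 8×10 + 6 = 4986 (decimal)
Convert 0b11101110101 (binary) → 1024 + 512 + 256 + 64 + 32 + 16 + 4 + 1 = 1909 (decimal)
Compute 4986 + 1909 = 6895
6895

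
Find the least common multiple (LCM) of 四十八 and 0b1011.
Convert 四十八 (Chinese numeral) → 4×10 + 8 = 48 (decimal)
Convert 0b1011 (binary) → 8 + 2 + 1 = 11 (decimal)
Compute lcm(48, 11) = 528
528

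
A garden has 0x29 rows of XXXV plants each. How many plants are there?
Convert XXXV (Roman numeral) → 10 + 10 + 10 + 5 = 35 (decimal)
Convert 0x29 (hexadecimal) → 2×16 + 9 = 41 (decimal)
Compute 35 × 41 = 1435
1435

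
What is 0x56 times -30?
Convert 0x56 (hexadecimal) → 5×16 + 6 = 86 (decimal)
Compute 86 × -30 = -2580
-2580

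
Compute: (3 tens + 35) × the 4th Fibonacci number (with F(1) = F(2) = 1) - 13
Convert 3 tens (place-value notation) → 3×10 = 30 (decimal)
Convert the 4th Fibonacci number (with F(1) = F(2) = 1) (Fibonacci index) → 1, 1, 2, 3 → 3 (decimal)
Expression in decimal: (30 + 35) × 3 - 13
Parentheses first: 30 + 35 = 65
Multiply: 65 × 3 = 195
Subtract: 195 - 13 = 182
182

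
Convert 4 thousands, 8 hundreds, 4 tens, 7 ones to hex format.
Convert 4 thousands, 8 hundreds, 4 tens, 7 ones (place-value notation) → 4×1000 + 8×100 + 4×10 + 7 = 4847 (decimal)
Convert 4847 (decimal) → 4847 = 1×4096 + 2×256 + 14×16 + 15 → 0x12EF (hexadecimal)
0x12EF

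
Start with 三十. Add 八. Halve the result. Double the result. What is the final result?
Convert 三十 (Chinese numeral) → 3×10 = 30 (decimal)
Start: 30
Convert 八 (Chinese numeral) → 8 (decimal)
30 + 8 = 38
38 ÷ 2 = 19
19 × 2 = 38
38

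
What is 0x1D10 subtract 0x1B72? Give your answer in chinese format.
Convert 0x1D10 (hexadecimal) → 1×4096 + 13×256 + 1×16 = 7440 (decimal)
Convert 0x1B72 (hexadecimal) → 1×4096 + 11×256 + 7×16 + 2 = 7026 (decimal)
Compute 7440 - 7026 = 414
Convert 414 (decimal) → 414 = 4×100 + 1×10 + 4 → 四百一十四 (Chinese numeral)
四百一十四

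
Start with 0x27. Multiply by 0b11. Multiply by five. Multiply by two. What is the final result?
Convert 0x27 (hexadecimal) → 2×16 + 7 = 39 (decimal)
Start: 39
Convert 0b11 (binary) → 2 + 1 = 3 (decimal)
39 × 3 = 117
Convert five (English words) → 5 (decimal)
117 × 5 = 585
Convert two (English words) → 2 (decimal)
585 × 2 = 1170
1170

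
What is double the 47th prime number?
The 47th prime number = 211
Compute 211 × 2 = 422
422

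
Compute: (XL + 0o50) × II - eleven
Convert XL (Roman numeral) → 40 (decimal)
Convert 0o50 (octal) → 5×8 = 40 (decimal)
Convert II (Roman numeral) → 1 + 1 = 2 (decimal)
Convert eleven (English words) → 11 (decimal)
Expression in decimal: (40 + 40) × 2 - 11
Parentheses first: 40 + 40 = 80
Multiply: 80 × 2 = 160
Subtract: 160 - 11 = 149
149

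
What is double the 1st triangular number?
The 1st triangular number = 1×2/2 = 1
Compute 1 × 2 = 2
2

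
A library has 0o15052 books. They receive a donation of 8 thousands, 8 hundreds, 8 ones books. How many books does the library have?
Convert 0o15052 (octal) → 1×4096 + 5×512 + 5×8 + 2 = 6698 (decimal)
Convert 8 thousands, 8 hundreds, 8 ones (place-value notation) → 8×1000 + 8×100 + 8 = 8808 (decimal)
Compute 6698 + 8808 = 15506
15506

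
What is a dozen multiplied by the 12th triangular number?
Convert a dozen (colloquial) → 12 (decimal)
Convert the 12th triangular number (triangular index) → 12×13/2 = 78 (decimal)
Compute 12 × 78 = 936
936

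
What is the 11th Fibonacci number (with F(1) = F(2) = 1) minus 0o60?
The 11th Fibonacci number (with F(1) = F(2) = 1): 1, 1, 2, 3, 5, 8, 13, 21, 34, 55, 89 → 89
Convert 0o60 (octal) → 6×8 = 48 (decimal)
Compute 89 - 48 = 41
41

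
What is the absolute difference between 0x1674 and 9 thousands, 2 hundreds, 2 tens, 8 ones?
Convert 0x1674 (hexadecimal) → 1×4096 + 6×256 + 7×16 + 4 = 5748 (decimal)
Convert 9 thousands, 2 hundreds, 2 tens, 8 ones (place-value notation) → 9×1000 + 2×100 + 2×10 + 8 = 9228 (decimal)
Compute |5748 - 9228| = 3480
3480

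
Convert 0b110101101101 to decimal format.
Convert 0b110101101101 (binary) → 2048 + 1024 + 256 + 64 + 32 + 8 + 4 + 1 = 3437 (decimal)
3437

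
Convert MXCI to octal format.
Convert MXCI (Roman numeral) → 1000 + 90 + 1 = 1091 (decimal)
Convert 1091 (decimal) → 1091 = 2×512 + 1×64 + 3 → 0o2103 (octal)
0o2103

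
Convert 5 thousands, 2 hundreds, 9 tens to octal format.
Convert 5 thousands, 2 hundreds, 9 tens (place-value notation) → 5×1000 + 2×100 + 9×10 = 5290 (decimal)
Convert 5290 (decimal) → 5290 = 1×4096 + 2×512 + 2×64 + 5×8 + 2 → 0o12252 (octal)
0o12252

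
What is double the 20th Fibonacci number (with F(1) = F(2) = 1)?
The 20th Fibonacci number (with F(1) = F(2) = 1) = 6765
Compute 6765 × 2 = 13530
13530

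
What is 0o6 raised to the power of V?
Convert 0o6 (octal) → 6 (decimal)
Convert V (Roman numeral) → 5 (decimal)
Compute 6 ^ 5 = 7776
7776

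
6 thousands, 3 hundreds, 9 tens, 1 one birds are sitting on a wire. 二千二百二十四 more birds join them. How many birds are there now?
Convert 6 thousands, 3 hundreds, 9 tens, 1 one (place-value notation) → 6×1000 + 3×100 + 9×10 + 1 = 6391 (decimal)
Convert 二千二百二十四 (Chinese numeral) → 2×1000 + 2×100 + 2×10 + 4 = 2224 (decimal)
Compute 6391 + 2224 = 8615
8615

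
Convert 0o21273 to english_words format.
Convert 0o21273 (octal) → 2×4096 + 1×512 + 2×64 + 7×8 + 3 = 8891 (decimal)
Convert 8891 (decimal) → 8891 = 8×1000 + 8×100 + 91 → eight thousand eight hundred ninety-one (English words)
eight thousand eight hundred ninety-one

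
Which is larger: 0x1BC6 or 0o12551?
Convert 0x1BC6 (hexadecimal) → 1×4096 + 11×256 + 12×16 + 6 = 7110 (decimal)
Convert 0o12551 (octal) → 1×4096 + 2×512 + 5×64 + 5×8 + 1 = 5481 (decimal)
Compare 7110 vs 5481: larger = 7110
7110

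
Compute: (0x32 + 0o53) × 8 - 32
Convert 0x32 (hexadecimal) → 3×16 + 2 = 50 (decimal)
Convert 0o53 (octal) → 5×8 + 3 = 43 (decimal)
Expression in decimal: (50 + 43) × 8 - 32
Parentheses first: 50 + 43 = 93
Multiply: 93 × 8 = 744
Subtract: 744 - 32 = 712
712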